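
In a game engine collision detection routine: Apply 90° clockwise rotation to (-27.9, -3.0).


90° CW: (x,y) -> (y, -x)
(-27.9,-3) -> (-3, 27.9)

(-3, 27.9)


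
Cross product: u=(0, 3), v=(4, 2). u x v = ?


u x v = u_x*v_y - u_y*v_x = 0*2 - 3*4
= 0 - 12 = -12

-12


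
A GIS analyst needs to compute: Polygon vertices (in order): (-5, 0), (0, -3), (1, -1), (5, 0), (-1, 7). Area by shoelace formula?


Shoelace sum: ((-5)*(-3) - 0*0) + (0*(-1) - 1*(-3)) + (1*0 - 5*(-1)) + (5*7 - (-1)*0) + ((-1)*0 - (-5)*7)
= 93
Area = |93|/2 = 46.5

46.5


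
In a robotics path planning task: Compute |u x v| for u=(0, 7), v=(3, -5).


|u x v| = |0*(-5) - 7*3|
= |0 - 21| = 21

21


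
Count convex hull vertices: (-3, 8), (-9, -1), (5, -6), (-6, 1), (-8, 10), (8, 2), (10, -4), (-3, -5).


Convex hull vertices (CCW): (-9, -1), (-3, -5), (5, -6), (10, -4), (8, 2), (-3, 8), (-8, 10)
Count = 7

7


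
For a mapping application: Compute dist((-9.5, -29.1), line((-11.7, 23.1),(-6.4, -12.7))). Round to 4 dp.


|cross product| = 197.9
|line direction| = sqrt(1309.73) = 36.1902
Distance = 197.9/sqrt(1309.73) = 5.4683

5.4683


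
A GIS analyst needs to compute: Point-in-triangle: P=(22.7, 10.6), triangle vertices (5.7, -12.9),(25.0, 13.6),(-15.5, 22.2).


Cross products: AB x AP = 3.05, BC x BP = 141.28, CA x CP = 1094.9
All same sign? yes

Yes, inside


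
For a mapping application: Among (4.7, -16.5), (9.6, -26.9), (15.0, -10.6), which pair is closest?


d(P0,P1) = 11.4965, d(P0,P2) = 11.8701, d(P1,P2) = 17.1712
Closest: P0 and P1

Closest pair: (4.7, -16.5) and (9.6, -26.9), distance = 11.4965


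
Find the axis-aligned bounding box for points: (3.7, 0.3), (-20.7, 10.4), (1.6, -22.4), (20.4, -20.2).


x range: [-20.7, 20.4]
y range: [-22.4, 10.4]
Bounding box: (-20.7,-22.4) to (20.4,10.4)

(-20.7,-22.4) to (20.4,10.4)


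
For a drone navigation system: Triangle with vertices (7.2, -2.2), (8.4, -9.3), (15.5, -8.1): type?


Side lengths squared: AB^2=51.85, BC^2=51.85, CA^2=103.7
Sorted: [51.85, 51.85, 103.7]
By sides: Isosceles, By angles: Right

Isosceles, Right


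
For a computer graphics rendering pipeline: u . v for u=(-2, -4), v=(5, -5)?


u . v = u_x*v_x + u_y*v_y = (-2)*5 + (-4)*(-5)
= (-10) + 20 = 10

10


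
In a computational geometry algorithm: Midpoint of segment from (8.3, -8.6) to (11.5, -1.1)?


M = ((8.3+11.5)/2, ((-8.6)+(-1.1))/2)
= (9.9, -4.85)

(9.9, -4.85)


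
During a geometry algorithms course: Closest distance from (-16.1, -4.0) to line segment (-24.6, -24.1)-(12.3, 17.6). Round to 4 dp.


Project P onto AB: t = 0.3715 (clamped to [0,1])
Closest point on segment: (-10.8918, -8.6087)
Distance: 6.9545

6.9545


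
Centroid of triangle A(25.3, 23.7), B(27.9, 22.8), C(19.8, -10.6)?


Centroid = ((x_A+x_B+x_C)/3, (y_A+y_B+y_C)/3)
= ((25.3+27.9+19.8)/3, (23.7+22.8+(-10.6))/3)
= (24.3333, 11.9667)

(24.3333, 11.9667)


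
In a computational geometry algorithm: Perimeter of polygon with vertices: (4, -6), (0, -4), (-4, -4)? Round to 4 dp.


Sides: (4, -6)->(0, -4): sqrt(20) = 4.472136, (0, -4)->(-4, -4): sqrt(16) = 4, (-4, -4)->(4, -6): sqrt(68) = 8.246211
Sum = 16.718347
Perimeter = 16.7183

16.7183


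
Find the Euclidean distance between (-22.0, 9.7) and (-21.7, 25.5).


dx=0.3, dy=15.8
d^2 = 0.3^2 + 15.8^2 = 249.73
d = sqrt(249.73) = 15.8028

15.8028


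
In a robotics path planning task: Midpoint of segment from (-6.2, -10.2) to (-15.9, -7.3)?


M = (((-6.2)+(-15.9))/2, ((-10.2)+(-7.3))/2)
= (-11.05, -8.75)

(-11.05, -8.75)


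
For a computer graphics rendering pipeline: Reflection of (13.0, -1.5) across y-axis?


Reflection over y-axis: (x,y) -> (-x,y)
(13, -1.5) -> (-13, -1.5)

(-13, -1.5)


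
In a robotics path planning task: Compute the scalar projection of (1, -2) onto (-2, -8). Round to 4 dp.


u.v = 14, |v| = sqrt(68) = 8.2462
Scalar projection = u.v / |v| = 14 / sqrt(68) = 1.6977

1.6977


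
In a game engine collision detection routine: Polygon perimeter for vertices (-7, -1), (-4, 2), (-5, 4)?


Sides: (-7, -1)->(-4, 2): sqrt(18) = 4.242641, (-4, 2)->(-5, 4): sqrt(5) = 2.236068, (-5, 4)->(-7, -1): sqrt(29) = 5.385165
Sum = 11.863874
Perimeter = 11.8639

11.8639


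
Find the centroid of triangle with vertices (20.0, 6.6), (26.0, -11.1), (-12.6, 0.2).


Centroid = ((x_A+x_B+x_C)/3, (y_A+y_B+y_C)/3)
= ((20+26+(-12.6))/3, (6.6+(-11.1)+0.2)/3)
= (11.1333, -1.4333)

(11.1333, -1.4333)


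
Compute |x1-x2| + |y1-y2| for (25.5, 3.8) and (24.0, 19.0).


|25.5-24| + |3.8-19| = 1.5 + 15.2 = 16.7

16.7


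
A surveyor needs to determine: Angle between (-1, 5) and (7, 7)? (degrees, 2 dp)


u.v = 28, |u| = sqrt(26) = 5.099, |v| = sqrt(98) = 9.8995
cos(theta) = u.v/(|u||v|) = 28/sqrt(2548) = 0.5547
theta = acos(0.5547) = 56.31 degrees

56.31 degrees


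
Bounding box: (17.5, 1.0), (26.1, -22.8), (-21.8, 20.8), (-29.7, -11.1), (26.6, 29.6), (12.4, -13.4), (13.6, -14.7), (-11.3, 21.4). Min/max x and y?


x range: [-29.7, 26.6]
y range: [-22.8, 29.6]
Bounding box: (-29.7,-22.8) to (26.6,29.6)

(-29.7,-22.8) to (26.6,29.6)


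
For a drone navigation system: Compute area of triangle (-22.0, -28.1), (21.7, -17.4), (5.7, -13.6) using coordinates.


Area = |x_A(y_B-y_C) + x_B(y_C-y_A) + x_C(y_A-y_B)|/2
= |83.6 + 314.65 + (-60.99)|/2
= 337.26/2 = 168.63

168.63


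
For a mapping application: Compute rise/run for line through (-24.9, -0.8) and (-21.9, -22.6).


slope = (y2-y1)/(x2-x1) = ((-22.6)-(-0.8))/((-21.9)-(-24.9)) = (-21.8)/3 = -7.2667

-7.2667


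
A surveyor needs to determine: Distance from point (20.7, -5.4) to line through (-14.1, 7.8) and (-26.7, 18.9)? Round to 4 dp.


|cross product| = 219.96
|line direction| = sqrt(281.97) = 16.792
Distance = 219.96/sqrt(281.97) = 13.0991

13.0991


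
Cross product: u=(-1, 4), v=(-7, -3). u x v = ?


u x v = u_x*v_y - u_y*v_x = (-1)*(-3) - 4*(-7)
= 3 - (-28) = 31

31


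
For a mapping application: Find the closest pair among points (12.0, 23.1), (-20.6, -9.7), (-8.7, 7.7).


d(P0,P1) = 46.245, d(P0,P2) = 25.8002, d(P1,P2) = 21.0801
Closest: P1 and P2

Closest pair: (-20.6, -9.7) and (-8.7, 7.7), distance = 21.0801


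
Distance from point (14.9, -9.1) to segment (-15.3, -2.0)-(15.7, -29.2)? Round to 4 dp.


Project P onto AB: t = 0.664 (clamped to [0,1])
Closest point on segment: (5.2833, -20.0602)
Distance: 14.581

14.581


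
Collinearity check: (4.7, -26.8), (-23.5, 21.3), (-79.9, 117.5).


Cross product: ((-23.5)-4.7)*(117.5-(-26.8)) - (21.3-(-26.8))*((-79.9)-4.7)
= 0

Yes, collinear


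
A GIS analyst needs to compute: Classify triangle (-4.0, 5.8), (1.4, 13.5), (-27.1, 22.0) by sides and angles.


Side lengths squared: AB^2=88.45, BC^2=884.5, CA^2=796.05
Sorted: [88.45, 796.05, 884.5]
By sides: Scalene, By angles: Right

Scalene, Right


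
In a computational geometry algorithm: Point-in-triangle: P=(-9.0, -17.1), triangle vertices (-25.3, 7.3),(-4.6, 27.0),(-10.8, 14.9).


Cross products: AB x AP = -826.19, BC x BP = 220.18, CA x CP = 477.68
All same sign? no

No, outside


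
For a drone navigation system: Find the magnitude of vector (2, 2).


|u| = sqrt(2^2 + 2^2) = sqrt(8) = 2.8284

2.8284


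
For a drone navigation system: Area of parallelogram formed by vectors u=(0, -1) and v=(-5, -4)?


|u x v| = |0*(-4) - (-1)*(-5)|
= |0 - 5| = 5

5


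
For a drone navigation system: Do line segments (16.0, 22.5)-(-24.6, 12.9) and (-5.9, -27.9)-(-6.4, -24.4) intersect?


Cross products: d1=-101.85, d2=45.05, d3=1836, d4=1689.1
d1*d2 < 0 and d3*d4 < 0? no

No, they don't intersect


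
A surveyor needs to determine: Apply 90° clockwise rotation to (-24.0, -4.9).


90° CW: (x,y) -> (y, -x)
(-24,-4.9) -> (-4.9, 24)

(-4.9, 24)


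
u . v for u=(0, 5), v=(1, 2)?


u . v = u_x*v_x + u_y*v_y = 0*1 + 5*2
= 0 + 10 = 10

10


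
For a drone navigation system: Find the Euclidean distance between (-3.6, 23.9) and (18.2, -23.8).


dx=21.8, dy=-47.7
d^2 = 21.8^2 + (-47.7)^2 = 2750.53
d = sqrt(2750.53) = 52.4455

52.4455


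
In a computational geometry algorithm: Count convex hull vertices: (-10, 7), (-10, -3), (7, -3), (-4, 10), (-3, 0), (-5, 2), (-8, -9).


Convex hull vertices (CCW): (-10, -3), (-8, -9), (7, -3), (-4, 10), (-10, 7)
Count = 5

5


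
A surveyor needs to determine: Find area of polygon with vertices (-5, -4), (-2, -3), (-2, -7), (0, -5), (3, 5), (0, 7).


Shoelace sum: ((-5)*(-3) - (-2)*(-4)) + ((-2)*(-7) - (-2)*(-3)) + ((-2)*(-5) - 0*(-7)) + (0*5 - 3*(-5)) + (3*7 - 0*5) + (0*(-4) - (-5)*7)
= 96
Area = |96|/2 = 48

48


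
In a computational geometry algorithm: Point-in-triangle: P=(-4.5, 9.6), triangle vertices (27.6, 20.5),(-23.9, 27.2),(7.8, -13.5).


Cross products: AB x AP = 776.42, BC x BP = 231.66, CA x CP = 875.58
All same sign? yes

Yes, inside


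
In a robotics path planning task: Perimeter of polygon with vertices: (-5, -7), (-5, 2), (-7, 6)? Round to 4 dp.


Sides: (-5, -7)->(-5, 2): sqrt(81) = 9, (-5, 2)->(-7, 6): sqrt(20) = 4.472136, (-7, 6)->(-5, -7): sqrt(173) = 13.152946
Sum = 26.625082
Perimeter = 26.6251

26.6251


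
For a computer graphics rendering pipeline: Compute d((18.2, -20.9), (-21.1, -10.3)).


dx=-39.3, dy=10.6
d^2 = (-39.3)^2 + 10.6^2 = 1656.85
d = sqrt(1656.85) = 40.7044

40.7044


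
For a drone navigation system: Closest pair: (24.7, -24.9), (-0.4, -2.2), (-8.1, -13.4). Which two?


d(P0,P1) = 33.8423, d(P0,P2) = 34.7576, d(P1,P2) = 13.5915
Closest: P1 and P2

Closest pair: (-0.4, -2.2) and (-8.1, -13.4), distance = 13.5915


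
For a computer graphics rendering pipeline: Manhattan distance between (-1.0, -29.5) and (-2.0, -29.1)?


|(-1)-(-2)| + |(-29.5)-(-29.1)| = 1 + 0.4 = 1.4

1.4


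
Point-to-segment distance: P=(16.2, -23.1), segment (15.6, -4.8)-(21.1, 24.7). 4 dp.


Project P onto AB: t = 0 (clamped to [0,1])
Closest point on segment: (15.6, -4.8)
Distance: 18.3098

18.3098


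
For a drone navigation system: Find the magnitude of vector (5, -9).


|u| = sqrt(5^2 + (-9)^2) = sqrt(106) = 10.2956

10.2956


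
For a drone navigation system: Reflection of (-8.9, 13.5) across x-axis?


Reflection over x-axis: (x,y) -> (x,-y)
(-8.9, 13.5) -> (-8.9, -13.5)

(-8.9, -13.5)


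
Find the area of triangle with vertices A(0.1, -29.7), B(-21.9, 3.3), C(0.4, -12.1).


Area = |x_A(y_B-y_C) + x_B(y_C-y_A) + x_C(y_A-y_B)|/2
= |1.54 + (-385.44) + (-13.2)|/2
= 397.1/2 = 198.55

198.55


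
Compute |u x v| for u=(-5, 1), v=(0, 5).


|u x v| = |(-5)*5 - 1*0|
= |(-25) - 0| = 25

25


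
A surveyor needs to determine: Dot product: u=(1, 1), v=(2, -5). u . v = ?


u . v = u_x*v_x + u_y*v_y = 1*2 + 1*(-5)
= 2 + (-5) = -3

-3


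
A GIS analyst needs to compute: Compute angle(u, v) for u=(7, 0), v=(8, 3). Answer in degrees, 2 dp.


u.v = 56, |u| = sqrt(49) = 7, |v| = sqrt(73) = 8.544
cos(theta) = u.v/(|u||v|) = 56/sqrt(3577) = 0.936329
theta = acos(0.936329) = 20.56 degrees

20.56 degrees


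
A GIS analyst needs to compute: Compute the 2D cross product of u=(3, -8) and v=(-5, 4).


u x v = u_x*v_y - u_y*v_x = 3*4 - (-8)*(-5)
= 12 - 40 = -28

-28


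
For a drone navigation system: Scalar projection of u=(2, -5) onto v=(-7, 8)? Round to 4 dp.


u.v = -54, |v| = sqrt(113) = 10.6301
Scalar projection = u.v / |v| = -54 / sqrt(113) = -5.0799

-5.0799


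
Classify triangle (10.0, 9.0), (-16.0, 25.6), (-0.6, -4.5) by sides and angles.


Side lengths squared: AB^2=951.56, BC^2=1143.17, CA^2=294.61
Sorted: [294.61, 951.56, 1143.17]
By sides: Scalene, By angles: Acute

Scalene, Acute


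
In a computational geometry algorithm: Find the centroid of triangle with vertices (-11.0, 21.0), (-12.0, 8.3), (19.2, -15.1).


Centroid = ((x_A+x_B+x_C)/3, (y_A+y_B+y_C)/3)
= (((-11)+(-12)+19.2)/3, (21+8.3+(-15.1))/3)
= (-1.2667, 4.7333)

(-1.2667, 4.7333)


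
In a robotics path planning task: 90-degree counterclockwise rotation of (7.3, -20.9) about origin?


90° CCW: (x,y) -> (-y, x)
(7.3,-20.9) -> (20.9, 7.3)

(20.9, 7.3)


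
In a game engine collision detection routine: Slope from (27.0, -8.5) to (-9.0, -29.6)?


slope = (y2-y1)/(x2-x1) = ((-29.6)-(-8.5))/((-9)-27) = (-21.1)/(-36) = 0.5861

0.5861


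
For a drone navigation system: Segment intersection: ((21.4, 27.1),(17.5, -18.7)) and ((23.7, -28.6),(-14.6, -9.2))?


Cross products: d1=-2088.69, d2=-258.89, d3=322.57, d4=-1507.23
d1*d2 < 0 and d3*d4 < 0? no

No, they don't intersect


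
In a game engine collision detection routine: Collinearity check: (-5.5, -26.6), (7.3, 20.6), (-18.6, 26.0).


Cross product: (7.3-(-5.5))*(26-(-26.6)) - (20.6-(-26.6))*((-18.6)-(-5.5))
= 1291.6

No, not collinear


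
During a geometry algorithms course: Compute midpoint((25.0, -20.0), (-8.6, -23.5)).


M = ((25+(-8.6))/2, ((-20)+(-23.5))/2)
= (8.2, -21.75)

(8.2, -21.75)


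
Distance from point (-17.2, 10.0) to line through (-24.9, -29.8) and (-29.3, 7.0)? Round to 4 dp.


|cross product| = 458.48
|line direction| = sqrt(1373.6) = 37.0621
Distance = 458.48/sqrt(1373.6) = 12.3706

12.3706


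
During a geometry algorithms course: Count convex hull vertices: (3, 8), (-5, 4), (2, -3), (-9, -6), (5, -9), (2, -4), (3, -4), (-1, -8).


Convex hull vertices (CCW): (-9, -6), (-1, -8), (5, -9), (3, 8), (-5, 4)
Count = 5

5


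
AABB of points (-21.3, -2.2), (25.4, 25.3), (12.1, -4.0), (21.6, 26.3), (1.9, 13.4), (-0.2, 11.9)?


x range: [-21.3, 25.4]
y range: [-4, 26.3]
Bounding box: (-21.3,-4) to (25.4,26.3)

(-21.3,-4) to (25.4,26.3)


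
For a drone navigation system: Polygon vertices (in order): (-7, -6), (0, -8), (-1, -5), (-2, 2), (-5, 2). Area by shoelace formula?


Shoelace sum: ((-7)*(-8) - 0*(-6)) + (0*(-5) - (-1)*(-8)) + ((-1)*2 - (-2)*(-5)) + ((-2)*2 - (-5)*2) + ((-5)*(-6) - (-7)*2)
= 86
Area = |86|/2 = 43

43


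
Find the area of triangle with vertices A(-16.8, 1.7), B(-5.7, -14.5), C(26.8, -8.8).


Area = |x_A(y_B-y_C) + x_B(y_C-y_A) + x_C(y_A-y_B)|/2
= |95.76 + 59.85 + 434.16|/2
= 589.77/2 = 294.885

294.885


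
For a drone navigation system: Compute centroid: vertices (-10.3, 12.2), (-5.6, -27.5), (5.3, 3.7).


Centroid = ((x_A+x_B+x_C)/3, (y_A+y_B+y_C)/3)
= (((-10.3)+(-5.6)+5.3)/3, (12.2+(-27.5)+3.7)/3)
= (-3.5333, -3.8667)

(-3.5333, -3.8667)


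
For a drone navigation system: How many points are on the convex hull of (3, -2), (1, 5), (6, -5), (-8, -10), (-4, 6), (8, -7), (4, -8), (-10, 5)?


Convex hull vertices (CCW): (-10, 5), (-8, -10), (4, -8), (8, -7), (1, 5), (-4, 6)
Count = 6

6


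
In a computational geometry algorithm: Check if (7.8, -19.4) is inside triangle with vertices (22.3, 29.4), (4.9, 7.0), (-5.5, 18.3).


Cross products: AB x AP = 524.32, BC x BP = 241.79, CA x CP = -1195.69
All same sign? no

No, outside


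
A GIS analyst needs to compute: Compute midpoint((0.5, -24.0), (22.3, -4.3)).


M = ((0.5+22.3)/2, ((-24)+(-4.3))/2)
= (11.4, -14.15)

(11.4, -14.15)


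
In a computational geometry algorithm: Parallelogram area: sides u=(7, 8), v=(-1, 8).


|u x v| = |7*8 - 8*(-1)|
= |56 - (-8)| = 64

64


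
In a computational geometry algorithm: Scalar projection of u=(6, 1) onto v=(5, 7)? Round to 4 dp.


u.v = 37, |v| = sqrt(74) = 8.6023
Scalar projection = u.v / |v| = 37 / sqrt(74) = 4.3012

4.3012


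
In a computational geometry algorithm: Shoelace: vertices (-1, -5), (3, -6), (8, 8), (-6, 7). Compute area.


Shoelace sum: ((-1)*(-6) - 3*(-5)) + (3*8 - 8*(-6)) + (8*7 - (-6)*8) + ((-6)*(-5) - (-1)*7)
= 234
Area = |234|/2 = 117

117


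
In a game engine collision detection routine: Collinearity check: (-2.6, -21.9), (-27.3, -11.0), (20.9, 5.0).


Cross product: ((-27.3)-(-2.6))*(5-(-21.9)) - ((-11)-(-21.9))*(20.9-(-2.6))
= -920.58

No, not collinear


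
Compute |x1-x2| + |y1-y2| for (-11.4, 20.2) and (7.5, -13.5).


|(-11.4)-7.5| + |20.2-(-13.5)| = 18.9 + 33.7 = 52.6

52.6


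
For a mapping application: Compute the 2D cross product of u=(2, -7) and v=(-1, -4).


u x v = u_x*v_y - u_y*v_x = 2*(-4) - (-7)*(-1)
= (-8) - 7 = -15

-15


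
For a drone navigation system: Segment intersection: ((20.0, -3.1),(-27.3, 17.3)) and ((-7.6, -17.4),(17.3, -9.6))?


Cross products: d1=140.79, d2=1017.69, d3=1239.43, d4=362.53
d1*d2 < 0 and d3*d4 < 0? no

No, they don't intersect


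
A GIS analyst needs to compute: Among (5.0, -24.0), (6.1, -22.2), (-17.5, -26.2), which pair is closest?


d(P0,P1) = 2.1095, d(P0,P2) = 22.6073, d(P1,P2) = 23.9366
Closest: P0 and P1

Closest pair: (5.0, -24.0) and (6.1, -22.2), distance = 2.1095


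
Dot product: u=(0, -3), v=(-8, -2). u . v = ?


u . v = u_x*v_x + u_y*v_y = 0*(-8) + (-3)*(-2)
= 0 + 6 = 6

6


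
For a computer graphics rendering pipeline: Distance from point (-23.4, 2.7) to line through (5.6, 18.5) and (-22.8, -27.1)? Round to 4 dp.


|cross product| = 873.68
|line direction| = sqrt(2885.92) = 53.7208
Distance = 873.68/sqrt(2885.92) = 16.2634

16.2634


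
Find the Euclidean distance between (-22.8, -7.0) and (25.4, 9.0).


dx=48.2, dy=16
d^2 = 48.2^2 + 16^2 = 2579.24
d = sqrt(2579.24) = 50.7862

50.7862


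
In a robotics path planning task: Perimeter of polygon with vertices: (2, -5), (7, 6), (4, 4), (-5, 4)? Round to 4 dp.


Sides: (2, -5)->(7, 6): sqrt(146) = 12.083046, (7, 6)->(4, 4): sqrt(13) = 3.605551, (4, 4)->(-5, 4): sqrt(81) = 9, (-5, 4)->(2, -5): sqrt(130) = 11.401754
Sum = 36.090351
Perimeter = 36.0904

36.0904


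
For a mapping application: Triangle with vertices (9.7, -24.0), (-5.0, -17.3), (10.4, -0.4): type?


Side lengths squared: AB^2=260.98, BC^2=522.77, CA^2=557.45
Sorted: [260.98, 522.77, 557.45]
By sides: Scalene, By angles: Acute

Scalene, Acute


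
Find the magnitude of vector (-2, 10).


|u| = sqrt((-2)^2 + 10^2) = sqrt(104) = 10.198

10.198


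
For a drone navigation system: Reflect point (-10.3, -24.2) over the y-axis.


Reflection over y-axis: (x,y) -> (-x,y)
(-10.3, -24.2) -> (10.3, -24.2)

(10.3, -24.2)


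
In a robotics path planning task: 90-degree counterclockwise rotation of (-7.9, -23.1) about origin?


90° CCW: (x,y) -> (-y, x)
(-7.9,-23.1) -> (23.1, -7.9)

(23.1, -7.9)


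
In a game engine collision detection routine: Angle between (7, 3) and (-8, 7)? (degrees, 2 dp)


u.v = -35, |u| = sqrt(58) = 7.6158, |v| = sqrt(113) = 10.6301
cos(theta) = u.v/(|u||v|) = -35/sqrt(6554) = -0.432329
theta = acos(-0.432329) = 115.62 degrees

115.62 degrees


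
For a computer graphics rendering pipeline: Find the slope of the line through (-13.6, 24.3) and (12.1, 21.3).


slope = (y2-y1)/(x2-x1) = (21.3-24.3)/(12.1-(-13.6)) = (-3)/25.7 = -0.1167

-0.1167


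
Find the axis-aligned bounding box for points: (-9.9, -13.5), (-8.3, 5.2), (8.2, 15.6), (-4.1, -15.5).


x range: [-9.9, 8.2]
y range: [-15.5, 15.6]
Bounding box: (-9.9,-15.5) to (8.2,15.6)

(-9.9,-15.5) to (8.2,15.6)


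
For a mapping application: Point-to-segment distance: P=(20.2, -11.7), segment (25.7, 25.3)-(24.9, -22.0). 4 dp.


Project P onto AB: t = 0.784 (clamped to [0,1])
Closest point on segment: (25.0728, -11.7824)
Distance: 4.8735

4.8735


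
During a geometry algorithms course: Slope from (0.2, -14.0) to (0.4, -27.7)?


slope = (y2-y1)/(x2-x1) = ((-27.7)-(-14))/(0.4-0.2) = (-13.7)/0.2 = -68.5

-68.5


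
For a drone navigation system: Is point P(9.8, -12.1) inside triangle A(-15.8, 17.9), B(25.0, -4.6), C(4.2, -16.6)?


Cross products: AB x AP = -648, BC x BP = -26.4, CA x CP = -283.2
All same sign? yes

Yes, inside


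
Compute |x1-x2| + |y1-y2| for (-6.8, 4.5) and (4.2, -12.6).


|(-6.8)-4.2| + |4.5-(-12.6)| = 11 + 17.1 = 28.1

28.1


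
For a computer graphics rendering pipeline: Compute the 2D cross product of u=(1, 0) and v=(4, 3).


u x v = u_x*v_y - u_y*v_x = 1*3 - 0*4
= 3 - 0 = 3

3


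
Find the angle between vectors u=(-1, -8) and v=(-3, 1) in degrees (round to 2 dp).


u.v = -5, |u| = sqrt(65) = 8.0623, |v| = sqrt(10) = 3.1623
cos(theta) = u.v/(|u||v|) = -5/sqrt(650) = -0.196116
theta = acos(-0.196116) = 101.31 degrees

101.31 degrees


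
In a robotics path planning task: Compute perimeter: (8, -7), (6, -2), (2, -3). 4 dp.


Sides: (8, -7)->(6, -2): sqrt(29) = 5.385165, (6, -2)->(2, -3): sqrt(17) = 4.123106, (2, -3)->(8, -7): sqrt(52) = 7.211103
Sum = 16.719374
Perimeter = 16.7194

16.7194


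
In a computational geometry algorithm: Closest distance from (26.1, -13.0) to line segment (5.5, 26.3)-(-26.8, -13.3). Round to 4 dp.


Project P onto AB: t = 0.3412 (clamped to [0,1])
Closest point on segment: (-5.5192, 12.7904)
Distance: 40.8034

40.8034


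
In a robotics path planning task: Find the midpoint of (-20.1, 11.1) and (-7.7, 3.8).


M = (((-20.1)+(-7.7))/2, (11.1+3.8)/2)
= (-13.9, 7.45)

(-13.9, 7.45)


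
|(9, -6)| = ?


|u| = sqrt(9^2 + (-6)^2) = sqrt(117) = 10.8167

10.8167


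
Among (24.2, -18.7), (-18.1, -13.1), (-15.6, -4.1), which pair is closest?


d(P0,P1) = 42.6691, d(P0,P2) = 42.3934, d(P1,P2) = 9.3408
Closest: P1 and P2

Closest pair: (-18.1, -13.1) and (-15.6, -4.1), distance = 9.3408


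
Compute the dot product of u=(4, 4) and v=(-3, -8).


u . v = u_x*v_x + u_y*v_y = 4*(-3) + 4*(-8)
= (-12) + (-32) = -44

-44


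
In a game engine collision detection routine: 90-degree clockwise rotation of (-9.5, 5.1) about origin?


90° CW: (x,y) -> (y, -x)
(-9.5,5.1) -> (5.1, 9.5)

(5.1, 9.5)


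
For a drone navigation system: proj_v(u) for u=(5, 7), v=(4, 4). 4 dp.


u.v = 48, |v| = sqrt(32) = 5.6569
Scalar projection = u.v / |v| = 48 / sqrt(32) = 8.4853

8.4853


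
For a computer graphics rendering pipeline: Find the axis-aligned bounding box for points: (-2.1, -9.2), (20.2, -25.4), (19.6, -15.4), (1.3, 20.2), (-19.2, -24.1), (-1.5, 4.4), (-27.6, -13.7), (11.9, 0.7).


x range: [-27.6, 20.2]
y range: [-25.4, 20.2]
Bounding box: (-27.6,-25.4) to (20.2,20.2)

(-27.6,-25.4) to (20.2,20.2)


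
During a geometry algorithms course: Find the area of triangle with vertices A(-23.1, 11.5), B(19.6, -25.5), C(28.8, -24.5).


Area = |x_A(y_B-y_C) + x_B(y_C-y_A) + x_C(y_A-y_B)|/2
= |23.1 + (-705.6) + 1065.6|/2
= 383.1/2 = 191.55

191.55


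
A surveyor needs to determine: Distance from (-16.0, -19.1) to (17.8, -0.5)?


dx=33.8, dy=18.6
d^2 = 33.8^2 + 18.6^2 = 1488.4
d = sqrt(1488.4) = 38.5798

38.5798


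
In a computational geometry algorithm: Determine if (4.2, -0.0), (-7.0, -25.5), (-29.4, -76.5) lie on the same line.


Cross product: ((-7)-4.2)*((-76.5)-0) - ((-25.5)-0)*((-29.4)-4.2)
= 0

Yes, collinear


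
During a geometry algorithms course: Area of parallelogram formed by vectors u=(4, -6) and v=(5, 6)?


|u x v| = |4*6 - (-6)*5|
= |24 - (-30)| = 54

54


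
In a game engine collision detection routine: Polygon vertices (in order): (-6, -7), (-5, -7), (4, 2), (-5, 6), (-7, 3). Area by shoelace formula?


Shoelace sum: ((-6)*(-7) - (-5)*(-7)) + ((-5)*2 - 4*(-7)) + (4*6 - (-5)*2) + ((-5)*3 - (-7)*6) + ((-7)*(-7) - (-6)*3)
= 153
Area = |153|/2 = 76.5

76.5


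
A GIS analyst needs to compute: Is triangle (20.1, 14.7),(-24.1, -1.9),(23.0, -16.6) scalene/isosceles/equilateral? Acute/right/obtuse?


Side lengths squared: AB^2=2229.2, BC^2=2434.5, CA^2=988.1
Sorted: [988.1, 2229.2, 2434.5]
By sides: Scalene, By angles: Acute

Scalene, Acute


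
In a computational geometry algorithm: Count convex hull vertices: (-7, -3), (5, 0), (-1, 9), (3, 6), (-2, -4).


Convex hull vertices (CCW): (-7, -3), (-2, -4), (5, 0), (3, 6), (-1, 9)
Count = 5

5


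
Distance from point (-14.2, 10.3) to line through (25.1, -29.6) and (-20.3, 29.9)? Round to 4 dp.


|cross product| = 526.89
|line direction| = sqrt(5601.41) = 74.8426
Distance = 526.89/sqrt(5601.41) = 7.04

7.04


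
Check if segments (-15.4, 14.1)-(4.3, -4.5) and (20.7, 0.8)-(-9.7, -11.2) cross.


Cross products: d1=-837.52, d2=-35.68, d3=409.45, d4=-392.39
d1*d2 < 0 and d3*d4 < 0? no

No, they don't intersect


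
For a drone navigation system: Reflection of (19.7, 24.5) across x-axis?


Reflection over x-axis: (x,y) -> (x,-y)
(19.7, 24.5) -> (19.7, -24.5)

(19.7, -24.5)


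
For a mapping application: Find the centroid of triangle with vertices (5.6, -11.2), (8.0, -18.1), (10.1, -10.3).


Centroid = ((x_A+x_B+x_C)/3, (y_A+y_B+y_C)/3)
= ((5.6+8+10.1)/3, ((-11.2)+(-18.1)+(-10.3))/3)
= (7.9, -13.2)

(7.9, -13.2)


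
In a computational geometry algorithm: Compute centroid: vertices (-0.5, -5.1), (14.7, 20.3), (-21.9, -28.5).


Centroid = ((x_A+x_B+x_C)/3, (y_A+y_B+y_C)/3)
= (((-0.5)+14.7+(-21.9))/3, ((-5.1)+20.3+(-28.5))/3)
= (-2.5667, -4.4333)

(-2.5667, -4.4333)


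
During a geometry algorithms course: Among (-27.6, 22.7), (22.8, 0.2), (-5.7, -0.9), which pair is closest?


d(P0,P1) = 55.1943, d(P0,P2) = 32.1958, d(P1,P2) = 28.5212
Closest: P1 and P2

Closest pair: (22.8, 0.2) and (-5.7, -0.9), distance = 28.5212


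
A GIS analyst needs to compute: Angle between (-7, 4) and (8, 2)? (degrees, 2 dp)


u.v = -48, |u| = sqrt(65) = 8.0623, |v| = sqrt(68) = 8.2462
cos(theta) = u.v/(|u||v|) = -48/sqrt(4420) = -0.721988
theta = acos(-0.721988) = 136.22 degrees

136.22 degrees


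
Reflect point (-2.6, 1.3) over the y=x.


Reflection over y=x: (x,y) -> (y,x)
(-2.6, 1.3) -> (1.3, -2.6)

(1.3, -2.6)


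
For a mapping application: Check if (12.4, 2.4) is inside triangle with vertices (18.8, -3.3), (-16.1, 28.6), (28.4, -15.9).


Cross products: AB x AP = 5.23, BC x BP = 102.35, CA x CP = 25.92
All same sign? yes

Yes, inside


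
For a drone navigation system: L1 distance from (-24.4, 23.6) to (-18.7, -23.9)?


|(-24.4)-(-18.7)| + |23.6-(-23.9)| = 5.7 + 47.5 = 53.2

53.2


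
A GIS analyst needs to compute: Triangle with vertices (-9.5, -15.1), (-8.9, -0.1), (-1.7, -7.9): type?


Side lengths squared: AB^2=225.36, BC^2=112.68, CA^2=112.68
Sorted: [112.68, 112.68, 225.36]
By sides: Isosceles, By angles: Right

Isosceles, Right


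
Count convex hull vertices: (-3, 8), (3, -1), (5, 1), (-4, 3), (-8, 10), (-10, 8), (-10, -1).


Convex hull vertices (CCW): (-10, -1), (3, -1), (5, 1), (-3, 8), (-8, 10), (-10, 8)
Count = 6

6


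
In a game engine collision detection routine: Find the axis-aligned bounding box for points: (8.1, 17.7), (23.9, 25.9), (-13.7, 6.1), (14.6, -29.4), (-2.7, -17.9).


x range: [-13.7, 23.9]
y range: [-29.4, 25.9]
Bounding box: (-13.7,-29.4) to (23.9,25.9)

(-13.7,-29.4) to (23.9,25.9)


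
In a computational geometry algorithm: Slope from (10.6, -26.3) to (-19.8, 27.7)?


slope = (y2-y1)/(x2-x1) = (27.7-(-26.3))/((-19.8)-10.6) = 54/(-30.4) = -1.7763

-1.7763


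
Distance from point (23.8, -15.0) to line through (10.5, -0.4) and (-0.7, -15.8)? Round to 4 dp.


|cross product| = 368.34
|line direction| = sqrt(362.6) = 19.0421
Distance = 368.34/sqrt(362.6) = 19.3435

19.3435


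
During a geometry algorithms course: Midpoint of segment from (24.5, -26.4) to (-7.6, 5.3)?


M = ((24.5+(-7.6))/2, ((-26.4)+5.3)/2)
= (8.45, -10.55)

(8.45, -10.55)


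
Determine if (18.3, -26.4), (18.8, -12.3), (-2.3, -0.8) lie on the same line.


Cross product: (18.8-18.3)*((-0.8)-(-26.4)) - ((-12.3)-(-26.4))*((-2.3)-18.3)
= 303.26

No, not collinear


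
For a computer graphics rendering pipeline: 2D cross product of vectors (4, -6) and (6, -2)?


u x v = u_x*v_y - u_y*v_x = 4*(-2) - (-6)*6
= (-8) - (-36) = 28

28


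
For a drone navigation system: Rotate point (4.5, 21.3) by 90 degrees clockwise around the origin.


90° CW: (x,y) -> (y, -x)
(4.5,21.3) -> (21.3, -4.5)

(21.3, -4.5)


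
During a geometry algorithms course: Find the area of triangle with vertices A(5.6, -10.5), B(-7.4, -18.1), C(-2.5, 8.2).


Area = |x_A(y_B-y_C) + x_B(y_C-y_A) + x_C(y_A-y_B)|/2
= |(-147.28) + (-138.38) + (-19)|/2
= 304.66/2 = 152.33

152.33


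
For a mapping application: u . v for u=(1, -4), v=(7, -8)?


u . v = u_x*v_x + u_y*v_y = 1*7 + (-4)*(-8)
= 7 + 32 = 39

39


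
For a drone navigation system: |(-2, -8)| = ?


|u| = sqrt((-2)^2 + (-8)^2) = sqrt(68) = 8.2462

8.2462


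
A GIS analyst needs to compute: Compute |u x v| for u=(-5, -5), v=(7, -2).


|u x v| = |(-5)*(-2) - (-5)*7|
= |10 - (-35)| = 45

45


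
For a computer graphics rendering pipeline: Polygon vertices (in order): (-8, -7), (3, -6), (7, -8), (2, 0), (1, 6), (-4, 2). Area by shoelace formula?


Shoelace sum: ((-8)*(-6) - 3*(-7)) + (3*(-8) - 7*(-6)) + (7*0 - 2*(-8)) + (2*6 - 1*0) + (1*2 - (-4)*6) + ((-4)*(-7) - (-8)*2)
= 185
Area = |185|/2 = 92.5

92.5


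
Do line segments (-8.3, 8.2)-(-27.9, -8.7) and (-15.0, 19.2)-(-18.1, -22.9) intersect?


Cross products: d1=316.17, d2=-456.6, d3=-328.83, d4=443.94
d1*d2 < 0 and d3*d4 < 0? yes

Yes, they intersect


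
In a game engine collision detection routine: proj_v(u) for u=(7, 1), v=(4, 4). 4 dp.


u.v = 32, |v| = sqrt(32) = 5.6569
Scalar projection = u.v / |v| = 32 / sqrt(32) = 5.6569

5.6569


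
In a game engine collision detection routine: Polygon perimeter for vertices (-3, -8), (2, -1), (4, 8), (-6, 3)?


Sides: (-3, -8)->(2, -1): sqrt(74) = 8.602325, (2, -1)->(4, 8): sqrt(85) = 9.219544, (4, 8)->(-6, 3): sqrt(125) = 11.18034, (-6, 3)->(-3, -8): sqrt(130) = 11.401754
Sum = 40.403963
Perimeter = 40.404

40.404


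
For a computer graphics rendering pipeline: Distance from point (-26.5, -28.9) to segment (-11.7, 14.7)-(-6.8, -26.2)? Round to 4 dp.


Project P onto AB: t = 1 (clamped to [0,1])
Closest point on segment: (-6.8, -26.2)
Distance: 19.8842

19.8842


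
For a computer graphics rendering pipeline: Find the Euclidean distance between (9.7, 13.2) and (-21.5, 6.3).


dx=-31.2, dy=-6.9
d^2 = (-31.2)^2 + (-6.9)^2 = 1021.05
d = sqrt(1021.05) = 31.9539

31.9539


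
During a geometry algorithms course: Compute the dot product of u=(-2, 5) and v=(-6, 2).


u . v = u_x*v_x + u_y*v_y = (-2)*(-6) + 5*2
= 12 + 10 = 22

22


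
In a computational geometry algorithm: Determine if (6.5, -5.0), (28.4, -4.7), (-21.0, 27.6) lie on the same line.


Cross product: (28.4-6.5)*(27.6-(-5)) - ((-4.7)-(-5))*((-21)-6.5)
= 722.19

No, not collinear


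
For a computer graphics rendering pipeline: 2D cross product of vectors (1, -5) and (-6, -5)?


u x v = u_x*v_y - u_y*v_x = 1*(-5) - (-5)*(-6)
= (-5) - 30 = -35

-35


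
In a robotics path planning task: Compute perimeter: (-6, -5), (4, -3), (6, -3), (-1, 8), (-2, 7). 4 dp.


Sides: (-6, -5)->(4, -3): sqrt(104) = 10.198039, (4, -3)->(6, -3): sqrt(4) = 2, (6, -3)->(-1, 8): sqrt(170) = 13.038405, (-1, 8)->(-2, 7): sqrt(2) = 1.414214, (-2, 7)->(-6, -5): sqrt(160) = 12.649111
Sum = 39.299769
Perimeter = 39.2998

39.2998


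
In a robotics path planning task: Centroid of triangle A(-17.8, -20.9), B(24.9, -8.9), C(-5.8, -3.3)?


Centroid = ((x_A+x_B+x_C)/3, (y_A+y_B+y_C)/3)
= (((-17.8)+24.9+(-5.8))/3, ((-20.9)+(-8.9)+(-3.3))/3)
= (0.4333, -11.0333)

(0.4333, -11.0333)


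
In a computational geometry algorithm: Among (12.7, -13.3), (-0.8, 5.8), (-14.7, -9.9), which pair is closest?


d(P0,P1) = 23.3893, d(P0,P2) = 27.6101, d(P1,P2) = 20.969
Closest: P1 and P2

Closest pair: (-0.8, 5.8) and (-14.7, -9.9), distance = 20.969


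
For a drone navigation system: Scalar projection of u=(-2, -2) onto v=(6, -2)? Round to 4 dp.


u.v = -8, |v| = sqrt(40) = 6.3246
Scalar projection = u.v / |v| = -8 / sqrt(40) = -1.2649

-1.2649


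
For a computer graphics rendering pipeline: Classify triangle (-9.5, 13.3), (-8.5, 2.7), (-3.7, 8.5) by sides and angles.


Side lengths squared: AB^2=113.36, BC^2=56.68, CA^2=56.68
Sorted: [56.68, 56.68, 113.36]
By sides: Isosceles, By angles: Right

Isosceles, Right


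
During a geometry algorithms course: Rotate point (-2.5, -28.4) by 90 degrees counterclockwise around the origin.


90° CCW: (x,y) -> (-y, x)
(-2.5,-28.4) -> (28.4, -2.5)

(28.4, -2.5)


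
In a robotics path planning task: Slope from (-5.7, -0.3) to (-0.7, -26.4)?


slope = (y2-y1)/(x2-x1) = ((-26.4)-(-0.3))/((-0.7)-(-5.7)) = (-26.1)/5 = -5.22

-5.22


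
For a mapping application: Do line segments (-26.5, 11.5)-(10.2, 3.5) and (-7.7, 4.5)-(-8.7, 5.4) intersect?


Cross products: d1=9.92, d2=-15.11, d3=-106.5, d4=-81.47
d1*d2 < 0 and d3*d4 < 0? no

No, they don't intersect


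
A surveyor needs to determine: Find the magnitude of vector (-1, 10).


|u| = sqrt((-1)^2 + 10^2) = sqrt(101) = 10.0499

10.0499


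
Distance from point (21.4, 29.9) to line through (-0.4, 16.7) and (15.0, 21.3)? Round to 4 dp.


|cross product| = 103
|line direction| = sqrt(258.32) = 16.0723
Distance = 103/sqrt(258.32) = 6.4085

6.4085


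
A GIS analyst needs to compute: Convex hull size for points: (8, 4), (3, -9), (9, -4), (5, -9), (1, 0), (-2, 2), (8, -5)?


Convex hull vertices (CCW): (-2, 2), (3, -9), (5, -9), (9, -4), (8, 4)
Count = 5

5


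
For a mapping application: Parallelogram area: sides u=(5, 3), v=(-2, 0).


|u x v| = |5*0 - 3*(-2)|
= |0 - (-6)| = 6

6


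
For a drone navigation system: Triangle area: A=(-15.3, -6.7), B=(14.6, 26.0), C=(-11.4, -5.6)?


Area = |x_A(y_B-y_C) + x_B(y_C-y_A) + x_C(y_A-y_B)|/2
= |(-483.48) + 16.06 + 372.78|/2
= 94.64/2 = 47.32

47.32


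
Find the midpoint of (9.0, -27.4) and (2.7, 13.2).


M = ((9+2.7)/2, ((-27.4)+13.2)/2)
= (5.85, -7.1)

(5.85, -7.1)


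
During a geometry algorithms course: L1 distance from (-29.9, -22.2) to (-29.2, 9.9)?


|(-29.9)-(-29.2)| + |(-22.2)-9.9| = 0.7 + 32.1 = 32.8

32.8


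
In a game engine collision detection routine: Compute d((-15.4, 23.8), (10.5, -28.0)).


dx=25.9, dy=-51.8
d^2 = 25.9^2 + (-51.8)^2 = 3354.05
d = sqrt(3354.05) = 57.9142

57.9142


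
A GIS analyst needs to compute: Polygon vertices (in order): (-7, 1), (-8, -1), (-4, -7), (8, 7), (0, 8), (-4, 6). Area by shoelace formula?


Shoelace sum: ((-7)*(-1) - (-8)*1) + ((-8)*(-7) - (-4)*(-1)) + ((-4)*7 - 8*(-7)) + (8*8 - 0*7) + (0*6 - (-4)*8) + ((-4)*1 - (-7)*6)
= 229
Area = |229|/2 = 114.5

114.5


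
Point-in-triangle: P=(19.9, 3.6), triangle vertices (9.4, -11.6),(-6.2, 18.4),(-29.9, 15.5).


Cross products: AB x AP = -552.12, BC x BP = 426.45, CA x CP = 881.91
All same sign? no

No, outside


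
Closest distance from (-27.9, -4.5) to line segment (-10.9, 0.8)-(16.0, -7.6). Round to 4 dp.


Project P onto AB: t = 0 (clamped to [0,1])
Closest point on segment: (-10.9, 0.8)
Distance: 17.807

17.807


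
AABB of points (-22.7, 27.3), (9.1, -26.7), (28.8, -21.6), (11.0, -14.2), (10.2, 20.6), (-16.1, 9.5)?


x range: [-22.7, 28.8]
y range: [-26.7, 27.3]
Bounding box: (-22.7,-26.7) to (28.8,27.3)

(-22.7,-26.7) to (28.8,27.3)


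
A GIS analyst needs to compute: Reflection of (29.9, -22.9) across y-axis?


Reflection over y-axis: (x,y) -> (-x,y)
(29.9, -22.9) -> (-29.9, -22.9)

(-29.9, -22.9)


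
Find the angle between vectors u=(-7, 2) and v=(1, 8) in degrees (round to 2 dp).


u.v = 9, |u| = sqrt(53) = 7.2801, |v| = sqrt(65) = 8.0623
cos(theta) = u.v/(|u||v|) = 9/sqrt(3445) = 0.153337
theta = acos(0.153337) = 81.18 degrees

81.18 degrees


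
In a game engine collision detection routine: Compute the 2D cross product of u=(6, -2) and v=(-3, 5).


u x v = u_x*v_y - u_y*v_x = 6*5 - (-2)*(-3)
= 30 - 6 = 24

24


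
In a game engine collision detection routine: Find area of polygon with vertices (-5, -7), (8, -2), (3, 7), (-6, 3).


Shoelace sum: ((-5)*(-2) - 8*(-7)) + (8*7 - 3*(-2)) + (3*3 - (-6)*7) + ((-6)*(-7) - (-5)*3)
= 236
Area = |236|/2 = 118

118


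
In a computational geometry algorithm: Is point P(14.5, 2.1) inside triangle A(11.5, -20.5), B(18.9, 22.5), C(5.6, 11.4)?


Cross products: AB x AP = 38.24, BC x BP = 222.48, CA x CP = 229.04
All same sign? yes

Yes, inside


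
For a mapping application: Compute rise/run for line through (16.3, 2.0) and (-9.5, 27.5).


slope = (y2-y1)/(x2-x1) = (27.5-2)/((-9.5)-16.3) = 25.5/(-25.8) = -0.9884

-0.9884


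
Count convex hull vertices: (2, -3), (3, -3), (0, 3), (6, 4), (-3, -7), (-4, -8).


Convex hull vertices (CCW): (-4, -8), (3, -3), (6, 4), (0, 3)
Count = 4

4


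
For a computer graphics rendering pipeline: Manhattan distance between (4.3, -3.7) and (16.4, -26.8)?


|4.3-16.4| + |(-3.7)-(-26.8)| = 12.1 + 23.1 = 35.2

35.2


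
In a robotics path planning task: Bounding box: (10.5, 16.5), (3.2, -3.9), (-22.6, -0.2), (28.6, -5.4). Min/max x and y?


x range: [-22.6, 28.6]
y range: [-5.4, 16.5]
Bounding box: (-22.6,-5.4) to (28.6,16.5)

(-22.6,-5.4) to (28.6,16.5)


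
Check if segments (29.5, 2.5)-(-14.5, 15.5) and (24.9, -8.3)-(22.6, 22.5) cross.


Cross products: d1=-166.52, d2=1158.78, d3=535, d4=-790.3
d1*d2 < 0 and d3*d4 < 0? yes

Yes, they intersect


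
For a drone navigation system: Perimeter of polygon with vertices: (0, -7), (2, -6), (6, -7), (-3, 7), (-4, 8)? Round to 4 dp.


Sides: (0, -7)->(2, -6): sqrt(5) = 2.236068, (2, -6)->(6, -7): sqrt(17) = 4.123106, (6, -7)->(-3, 7): sqrt(277) = 16.643317, (-3, 7)->(-4, 8): sqrt(2) = 1.414214, (-4, 8)->(0, -7): sqrt(241) = 15.524175
Sum = 39.94088
Perimeter = 39.9409

39.9409


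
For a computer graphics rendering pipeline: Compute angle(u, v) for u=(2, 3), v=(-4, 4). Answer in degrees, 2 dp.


u.v = 4, |u| = sqrt(13) = 3.6056, |v| = sqrt(32) = 5.6569
cos(theta) = u.v/(|u||v|) = 4/sqrt(416) = 0.196116
theta = acos(0.196116) = 78.69 degrees

78.69 degrees


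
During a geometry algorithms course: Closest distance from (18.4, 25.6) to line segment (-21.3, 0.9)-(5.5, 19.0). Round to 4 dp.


Project P onto AB: t = 1 (clamped to [0,1])
Closest point on segment: (5.5, 19)
Distance: 14.4903

14.4903


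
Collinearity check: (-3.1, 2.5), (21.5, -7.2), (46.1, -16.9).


Cross product: (21.5-(-3.1))*((-16.9)-2.5) - ((-7.2)-2.5)*(46.1-(-3.1))
= 0

Yes, collinear


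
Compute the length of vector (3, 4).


|u| = sqrt(3^2 + 4^2) = sqrt(25) = 5

5


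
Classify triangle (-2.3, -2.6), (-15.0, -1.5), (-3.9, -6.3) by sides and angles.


Side lengths squared: AB^2=162.5, BC^2=146.25, CA^2=16.25
Sorted: [16.25, 146.25, 162.5]
By sides: Scalene, By angles: Right

Scalene, Right


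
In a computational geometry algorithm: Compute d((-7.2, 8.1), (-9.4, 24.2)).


dx=-2.2, dy=16.1
d^2 = (-2.2)^2 + 16.1^2 = 264.05
d = sqrt(264.05) = 16.2496

16.2496


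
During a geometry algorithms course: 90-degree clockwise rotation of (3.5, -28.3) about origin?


90° CW: (x,y) -> (y, -x)
(3.5,-28.3) -> (-28.3, -3.5)

(-28.3, -3.5)


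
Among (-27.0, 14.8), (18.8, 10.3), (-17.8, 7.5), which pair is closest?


d(P0,P1) = 46.0205, d(P0,P2) = 11.7444, d(P1,P2) = 36.7069
Closest: P0 and P2

Closest pair: (-27.0, 14.8) and (-17.8, 7.5), distance = 11.7444


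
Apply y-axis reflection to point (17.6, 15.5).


Reflection over y-axis: (x,y) -> (-x,y)
(17.6, 15.5) -> (-17.6, 15.5)

(-17.6, 15.5)


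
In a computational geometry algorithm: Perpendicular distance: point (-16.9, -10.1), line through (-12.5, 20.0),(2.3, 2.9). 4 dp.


|cross product| = 520.72
|line direction| = sqrt(511.45) = 22.6153
Distance = 520.72/sqrt(511.45) = 23.0252

23.0252


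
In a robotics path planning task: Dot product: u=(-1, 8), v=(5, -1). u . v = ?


u . v = u_x*v_x + u_y*v_y = (-1)*5 + 8*(-1)
= (-5) + (-8) = -13

-13


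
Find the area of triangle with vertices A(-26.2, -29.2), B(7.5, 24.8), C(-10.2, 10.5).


Area = |x_A(y_B-y_C) + x_B(y_C-y_A) + x_C(y_A-y_B)|/2
= |(-374.66) + 297.75 + 550.8|/2
= 473.89/2 = 236.945

236.945
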